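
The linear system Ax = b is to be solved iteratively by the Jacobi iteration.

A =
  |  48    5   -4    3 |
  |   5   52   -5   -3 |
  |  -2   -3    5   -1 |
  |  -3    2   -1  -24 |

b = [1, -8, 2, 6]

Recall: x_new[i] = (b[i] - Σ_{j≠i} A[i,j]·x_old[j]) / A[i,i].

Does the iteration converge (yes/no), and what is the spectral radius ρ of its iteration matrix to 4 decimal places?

A = D + L + U where D = diag(48, 52, 5, -24).
Jacobi T = -D⁻¹(L+U): T[1,0] = -(5)/(52) = -0.0962; T[1,1] = 0.
  T[0,:] = [+0.0000, -0.1042, +0.0833, -0.0625]
  T[1,:] = [-0.0962, +0.0000, +0.0962, +0.0577]
  T[2,:] = [+0.4000, +0.6000, +0.0000, +0.2000]
  T[3,:] = [-0.1250, +0.0833, -0.0417, +0.0000]
eigenvalue magnitudes: 0.3481, 0.2091, 0.2091, 0.0672.
ρ(T) = max|λ| = 0.3481; 0.3481 < 1: convergent.

yes, ρ = 0.3481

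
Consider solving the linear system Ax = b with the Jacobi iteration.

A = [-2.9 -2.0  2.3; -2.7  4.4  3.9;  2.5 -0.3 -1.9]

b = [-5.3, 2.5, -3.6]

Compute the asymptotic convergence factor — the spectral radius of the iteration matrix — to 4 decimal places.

Write A = D+L+U with D = diag(-2.9, 4.4, -1.9).
Jacobi T = -D⁻¹(L+U): T[0,1] = -(-2)/(-2.9) = -0.6897; T[0,0] = 0.
  T[0,:] = [+0.0000  -0.6897  +0.7931]
  T[1,:] = [+0.6136  +0.0000  -0.8864]
  T[2,:] = [+1.3158  -0.1579  +0.0000]
|eigenvalues of T|: 1.1746, 0.7870, 0.7870.
spectral radius ρ = 1.1746; 1.1746 > 1 ⇒ diverges.

1.1746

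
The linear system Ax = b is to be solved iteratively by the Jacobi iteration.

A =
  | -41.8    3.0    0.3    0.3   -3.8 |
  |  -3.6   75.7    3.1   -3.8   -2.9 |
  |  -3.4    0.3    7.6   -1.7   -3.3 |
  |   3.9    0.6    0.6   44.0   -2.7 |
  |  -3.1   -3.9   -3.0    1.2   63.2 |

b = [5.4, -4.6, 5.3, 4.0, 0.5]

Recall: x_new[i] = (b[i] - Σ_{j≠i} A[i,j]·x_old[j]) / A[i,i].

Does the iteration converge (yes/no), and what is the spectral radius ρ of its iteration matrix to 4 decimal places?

yes, ρ = 0.2113

Write A = D+L+U with D = diag(-41.8, 75.7, 7.6, 44, 63.2).
Jacobi: T = -D⁻¹(L+U), T[0,1] = -(3)/(-41.8) = +0.0718; T[0,0] = 0.
  T[0,:] = [+0.0000 +0.0718 +0.0072 +0.0072 -0.0909]
  T[1,:] = [+0.0476 +0.0000 -0.0410 +0.0502 +0.0383]
  T[2,:] = [+0.4474 -0.0395 +0.0000 +0.2237 +0.4342]
  T[3,:] = [-0.0886 -0.0136 -0.0136 +0.0000 +0.0614]
  T[4,:] = [+0.0491 +0.0617 +0.0475 -0.0190 +0.0000]
|eigenvalues of T|: 0.2113, 0.1135, 0.1135, 0.0456, 0.0456.
spectral radius ρ = 0.2113; 0.2113 < 1 ⇒ converges.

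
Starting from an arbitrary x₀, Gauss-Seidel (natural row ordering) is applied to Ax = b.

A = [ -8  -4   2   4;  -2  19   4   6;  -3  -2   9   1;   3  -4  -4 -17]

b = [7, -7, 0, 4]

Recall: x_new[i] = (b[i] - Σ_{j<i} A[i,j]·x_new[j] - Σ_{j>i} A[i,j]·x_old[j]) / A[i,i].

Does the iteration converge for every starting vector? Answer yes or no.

Let D = diag(-8, 19, 9, -17); L, U the strict triangles.
Gauss-Seidel: T = -(D+L)⁻¹U, row 0 first, T[0,3] = -(4)/(-8) = +0.5000; later rows by forward substitution.
  T[0,:] = [+0.0000  -0.5000  +0.2500  +0.5000]
  T[1,:] = [+0.0000  -0.0526  -0.1842  -0.2632]
  T[2,:] = [+0.0000  -0.1784  +0.0424  -0.0029]
  T[3,:] = [+0.0000  -0.0339  +0.0775  +0.1508]
|eigenvalues of T|: 0.2772, 0.1784, 0.0417, 0.0000.
ρ(T) = max|λ| = 0.2772; 0.2772 < 1 ⇒ converges.

yes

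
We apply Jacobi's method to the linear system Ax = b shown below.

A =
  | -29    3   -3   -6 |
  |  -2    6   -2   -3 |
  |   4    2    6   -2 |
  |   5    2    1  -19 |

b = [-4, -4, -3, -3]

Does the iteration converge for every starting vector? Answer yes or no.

yes

Write A = D+L+U with D = diag(-29, 6, 6, -19).
Jacobi: T = -D⁻¹(L+U), T[2,0] = -(4)/(6) = -0.6667; T[2,2] = 0.
  T[0,:] = [+0.0000, +0.1034, -0.1034, -0.2069]
  T[1,:] = [+0.3333, +0.0000, +0.3333, +0.5000]
  T[2,:] = [-0.6667, -0.3333, +0.0000, +0.3333]
  T[3,:] = [+0.2632, +0.1053, +0.0526, +0.0000]
|eigenvalues of T|: 0.1927, 0.1419, 0.1419, 0.0780.
ρ = 0.1927; 0.1927 < 1 ⇒ converges.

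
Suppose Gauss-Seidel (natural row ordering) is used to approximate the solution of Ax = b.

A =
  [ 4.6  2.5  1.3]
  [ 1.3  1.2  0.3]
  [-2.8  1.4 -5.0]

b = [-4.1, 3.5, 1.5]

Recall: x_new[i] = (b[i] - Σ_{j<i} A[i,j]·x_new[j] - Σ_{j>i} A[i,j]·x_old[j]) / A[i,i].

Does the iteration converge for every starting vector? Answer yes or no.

yes

Split A = D + L + U, D = diag(4.6, 1.2, -5).
T_GS = -(D+L)⁻¹U: row 0 first, T[0,1] = -(2.5)/(4.6) = -0.5435; later rows by forward substitution.
  T[0,:] = [+0.0000, -0.5435, -0.2826]
  T[1,:] = [+0.0000, +0.5888, +0.0562]
  T[2,:] = [+0.0000, +0.4692, +0.1740]
|eigenvalues of T|: 0.6447, 0.1180, 0.0000.
ρ = 0.6447; 0.6447 < 1 ⇒ converges.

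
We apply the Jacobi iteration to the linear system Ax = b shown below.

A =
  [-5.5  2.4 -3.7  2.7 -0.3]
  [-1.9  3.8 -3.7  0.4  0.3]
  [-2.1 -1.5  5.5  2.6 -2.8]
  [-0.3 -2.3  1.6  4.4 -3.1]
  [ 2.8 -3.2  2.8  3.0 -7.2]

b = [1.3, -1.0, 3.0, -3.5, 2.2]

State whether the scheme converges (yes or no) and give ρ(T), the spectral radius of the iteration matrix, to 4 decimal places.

no, ρ = 1.2664

Let D = diag(-5.5, 3.8, 5.5, 4.4, -7.2); L, U the strict triangles.
Jacobi: T = -D⁻¹(L+U), T[2,0] = -(-2.1)/(5.5) = +0.3818; T[2,2] = 0.
  T[0,:] = [+0.0000, +0.4364, -0.6727, +0.4909, -0.0545]
  T[1,:] = [+0.5000, +0.0000, +0.9737, -0.1053, -0.0789]
  T[2,:] = [+0.3818, +0.2727, +0.0000, -0.4727, +0.5091]
  T[3,:] = [+0.0682, +0.5227, -0.3636, +0.0000, +0.7045]
  T[4,:] = [+0.3889, -0.4444, +0.3889, +0.4167, +0.0000]
|λ(T)| sorted: 1.2664, 0.7596, 0.5630, 0.5630, 0.4657.
ρ = 1.2664; 1.2664 > 1 ⇒ diverges.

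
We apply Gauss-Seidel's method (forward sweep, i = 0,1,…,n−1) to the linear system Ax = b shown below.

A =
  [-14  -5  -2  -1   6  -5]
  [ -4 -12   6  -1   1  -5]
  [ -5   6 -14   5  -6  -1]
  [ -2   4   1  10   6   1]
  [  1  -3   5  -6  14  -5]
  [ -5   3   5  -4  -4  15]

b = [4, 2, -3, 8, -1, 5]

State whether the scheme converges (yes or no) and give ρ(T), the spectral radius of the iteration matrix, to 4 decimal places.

yes, ρ = 0.8361

Diagonal D = diag(-14, -12, -14, 10, 14, 15); L, U strict lower/upper.
Gauss-Seidel: T = -(D+L)⁻¹U, row 0 first, T[0,5] = -(-5)/(-14) = -0.3571; later rows by forward substitution.
  T[0,:] = [+0.0000 -0.3571 -0.1429 -0.0714 +0.4286 -0.3571]
  T[1,:] = [+0.0000 +0.1190 +0.5476 -0.0595 -0.0595 -0.2976]
  T[2,:] = [+0.0000 +0.1786 +0.2857 +0.3571 -0.6071 -0.0714]
  T[3,:] = [+0.0000 -0.1369 -0.2762 -0.0262 -0.4298 -0.0452]
  T[4,:] = [+0.0000 -0.0714 -0.0929 -0.1464 -0.0107 +0.3250]
  T[5,:] = [+0.0000 -0.2579 -0.3508 -0.1770 +0.2397 +0.0389]
|λ(T)| sorted: 0.8361, 0.2962, 0.2962, 0.2492, 0.2492, 0.0000.
ρ(T) = max|λ| = 0.8361; 0.8361 < 1 ⇒ converges.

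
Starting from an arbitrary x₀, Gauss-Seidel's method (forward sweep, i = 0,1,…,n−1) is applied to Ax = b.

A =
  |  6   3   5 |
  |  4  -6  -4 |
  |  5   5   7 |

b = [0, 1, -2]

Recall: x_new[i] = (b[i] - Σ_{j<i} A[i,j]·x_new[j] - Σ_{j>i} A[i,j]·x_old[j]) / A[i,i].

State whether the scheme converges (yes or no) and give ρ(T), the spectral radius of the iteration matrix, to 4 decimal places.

Split A = D + L + U, D = diag(6, -6, 7).
Gauss-Seidel: T = -(D+L)⁻¹U, row 0 first, T[0,2] = -(5)/(6) = -0.8333; later rows by forward substitution.
  T[0,:] = [+0.0000, -0.5000, -0.8333]
  T[1,:] = [+0.0000, -0.3333, -1.2222]
  T[2,:] = [+0.0000, +0.5952, +1.4683]
eigenvalue magnitudes: 0.8571, 0.2778, 0.0000.
spectral radius ρ = 0.8571; 0.8571 < 1 ⇒ converges.

yes, ρ = 0.8571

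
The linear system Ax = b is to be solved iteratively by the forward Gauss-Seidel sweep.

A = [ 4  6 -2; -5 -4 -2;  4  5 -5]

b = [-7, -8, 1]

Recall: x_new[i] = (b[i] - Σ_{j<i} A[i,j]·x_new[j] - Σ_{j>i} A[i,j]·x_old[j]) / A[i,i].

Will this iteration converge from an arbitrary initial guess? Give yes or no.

no

Split A = D + L + U, D = diag(4, -4, -5).
T_GS = -(D+L)⁻¹U: row 0 first, T[0,2] = -(-2)/(4) = +0.5000; later rows by forward substitution.
  T[0,:] = [+0.0000  -1.5000  +0.5000]
  T[1,:] = [+0.0000  +1.8750  -1.1250]
  T[2,:] = [+0.0000  +0.6750  -0.7250]
|eigenvalues of T|: 1.5397, 0.3897, 0.0000.
ρ(T) = max|λ| = 1.5397; 1.5397 > 1: divergent.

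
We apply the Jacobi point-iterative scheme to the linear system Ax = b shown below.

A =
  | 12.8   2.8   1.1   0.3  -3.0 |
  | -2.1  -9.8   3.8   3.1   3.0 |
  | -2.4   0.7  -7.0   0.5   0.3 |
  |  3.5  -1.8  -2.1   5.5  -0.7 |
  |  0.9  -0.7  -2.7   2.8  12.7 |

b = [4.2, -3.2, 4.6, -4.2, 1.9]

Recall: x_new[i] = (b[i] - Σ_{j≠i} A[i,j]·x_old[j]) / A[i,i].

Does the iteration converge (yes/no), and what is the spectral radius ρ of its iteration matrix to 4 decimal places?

yes, ρ = 0.6634

Diagonal D = diag(12.8, -9.8, -7, 5.5, 12.7); L, U strict lower/upper.
Jacobi: T = -D⁻¹(L+U), T[0,1] = -(2.8)/(12.8) = -0.2188; T[0,0] = 0.
  T[0,:] = [+0.0000  -0.2188  -0.0859  -0.0234  +0.2344]
  T[1,:] = [-0.2143  +0.0000  +0.3878  +0.3163  +0.3061]
  T[2,:] = [-0.3429  +0.1000  +0.0000  +0.0714  +0.0429]
  T[3,:] = [-0.6364  +0.3273  +0.3818  +0.0000  +0.1273]
  T[4,:] = [-0.0709  +0.0551  +0.2126  -0.2205  +0.0000]
|λ(T)| sorted: 0.6634, 0.3425, 0.3425, 0.1248, 0.1248.
ρ(T) = max|λ| = 0.6634; 0.6634 < 1, so it converges for any x₀.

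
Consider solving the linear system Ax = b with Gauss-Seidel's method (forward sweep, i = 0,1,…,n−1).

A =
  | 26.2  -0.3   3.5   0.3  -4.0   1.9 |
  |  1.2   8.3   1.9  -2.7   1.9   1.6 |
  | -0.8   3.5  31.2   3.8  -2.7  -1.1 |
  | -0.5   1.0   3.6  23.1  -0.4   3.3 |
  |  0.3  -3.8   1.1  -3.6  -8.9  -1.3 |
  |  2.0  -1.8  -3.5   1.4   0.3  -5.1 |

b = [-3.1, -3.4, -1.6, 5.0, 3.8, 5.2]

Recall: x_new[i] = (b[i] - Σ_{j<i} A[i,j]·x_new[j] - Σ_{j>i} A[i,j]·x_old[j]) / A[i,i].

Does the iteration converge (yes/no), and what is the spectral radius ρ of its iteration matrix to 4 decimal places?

yes, ρ = 0.2129

Split A = D + L + U, D = diag(26.2, 8.3, 31.2, 23.1, -8.9, -5.1).
GS T = -(D+L)⁻¹U: row 0 first, T[0,4] = -(-4)/(26.2) = +0.1527; later rows by forward substitution.
  T[0,:] = [+0.0000 +0.0115 -0.1336 -0.0115 +0.1527 -0.0725]
  T[1,:] = [+0.0000 -0.0017 -0.2096 +0.3270 -0.2510 -0.1823]
  T[2,:] = [+0.0000 +0.0005 +0.0201 -0.1588 +0.1186 +0.0538]
  T[3,:] = [+0.0000 +0.0002 +0.0031 +0.0103 +0.0130 -0.1449]
  T[4,:] = [+0.0000 +0.0011 +0.0862 -0.1638 +0.1217 -0.0054]
  T[5,:] = [+0.0000 +0.0049 +0.0137 -0.0177 +0.0778 -0.0412]
|roots of det(T-λI)|: 0.2129, 0.0882, 0.0882, 0.0471, 0.0041, 0.0000.
ρ = 0.2129; 0.2129 < 1: convergent.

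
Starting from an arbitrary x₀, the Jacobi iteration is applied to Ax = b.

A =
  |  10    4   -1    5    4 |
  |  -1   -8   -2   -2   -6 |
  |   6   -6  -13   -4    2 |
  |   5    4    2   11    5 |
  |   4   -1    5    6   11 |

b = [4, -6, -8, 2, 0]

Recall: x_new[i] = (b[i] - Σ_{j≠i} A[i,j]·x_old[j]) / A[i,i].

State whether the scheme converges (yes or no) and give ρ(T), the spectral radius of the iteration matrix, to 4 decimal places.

Let D = diag(10, -8, -13, 11, 11); L, U the strict triangles.
Jacobi: T = -D⁻¹(L+U), T[4,3] = -(6)/(11) = -0.5455; T[4,4] = 0.
  T[0,:] = [+0.0000 -0.4000 +0.1000 -0.5000 -0.4000]
  T[1,:] = [-0.1250 +0.0000 -0.2500 -0.2500 -0.7500]
  T[2,:] = [+0.4615 -0.4615 +0.0000 -0.3077 +0.1538]
  T[3,:] = [-0.4545 -0.3636 -0.1818 +0.0000 -0.4545]
  T[4,:] = [-0.3636 +0.0909 -0.4545 -0.5455 +0.0000]
moduli |λ_i(T)| = 1.1400, 0.6295, 0.6295, 0.5918, 0.3066.
ρ = 1.1400; 1.1400 > 1 ⇒ diverges.

no, ρ = 1.1400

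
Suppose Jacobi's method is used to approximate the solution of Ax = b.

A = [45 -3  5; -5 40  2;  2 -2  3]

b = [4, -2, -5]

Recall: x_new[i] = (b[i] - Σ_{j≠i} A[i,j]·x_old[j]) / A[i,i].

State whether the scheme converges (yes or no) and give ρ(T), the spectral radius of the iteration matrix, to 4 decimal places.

Let D = diag(45, 40, 3); L, U the strict triangles.
Jacobi T = -D⁻¹(L+U): T[1,0] = -(-5)/(40) = +0.1250; T[1,1] = 0.
  T[0,:] = [+0.0000 +0.0667 -0.1111]
  T[1,:] = [+0.1250 +0.0000 -0.0500]
  T[2,:] = [-0.6667 +0.6667 +0.0000]
eigenvalue magnitudes: 0.2735, 0.1604, 0.1604.
spectral radius ρ = 0.2735; 0.2735 < 1 ⇒ converges.

yes, ρ = 0.2735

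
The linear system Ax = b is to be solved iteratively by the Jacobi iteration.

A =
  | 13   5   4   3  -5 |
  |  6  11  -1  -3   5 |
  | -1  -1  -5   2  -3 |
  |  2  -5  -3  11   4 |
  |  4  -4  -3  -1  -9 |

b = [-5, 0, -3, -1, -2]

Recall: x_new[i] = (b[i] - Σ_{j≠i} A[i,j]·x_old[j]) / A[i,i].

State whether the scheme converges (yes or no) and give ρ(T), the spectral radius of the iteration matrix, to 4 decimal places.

A = D + L + U where D = diag(13, 11, -5, 11, -9).
Jacobi: T = -D⁻¹(L+U), T[3,2] = -(-3)/(11) = +0.2727; T[3,3] = 0.
  T[0,:] = [+0.0000, -0.3846, -0.3077, -0.2308, +0.3846]
  T[1,:] = [-0.5455, +0.0000, +0.0909, +0.2727, -0.4545]
  T[2,:] = [-0.2000, -0.2000, +0.0000, +0.4000, -0.6000]
  T[3,:] = [-0.1818, +0.4545, +0.2727, +0.0000, -0.3636]
  T[4,:] = [+0.4444, -0.4444, -0.3333, -0.1111, +0.0000]
moduli |λ_i(T)| = 1.2671, 0.7200, 0.3369, 0.2136, 0.0034.
spectral radius ρ = 1.2671; 1.2671 > 1: divergent.

no, ρ = 1.2671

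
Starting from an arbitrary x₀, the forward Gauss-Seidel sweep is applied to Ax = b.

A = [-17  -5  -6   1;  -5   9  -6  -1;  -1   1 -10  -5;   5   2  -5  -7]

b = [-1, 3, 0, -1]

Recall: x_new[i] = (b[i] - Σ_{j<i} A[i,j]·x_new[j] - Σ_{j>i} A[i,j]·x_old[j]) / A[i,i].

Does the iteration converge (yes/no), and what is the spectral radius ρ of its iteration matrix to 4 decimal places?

yes, ρ = 0.6660

Write A = D+L+U with D = diag(-17, 9, -10, -7).
GS T = -(D+L)⁻¹U: row 0 first, T[0,3] = -(1)/(-17) = +0.0588; later rows by forward substitution.
  T[0,:] = [+0.0000, -0.2941, -0.3529, +0.0588]
  T[1,:] = [+0.0000, -0.1634, +0.4706, +0.1438]
  T[2,:] = [+0.0000, +0.0131, +0.0824, -0.4915]
  T[3,:] = [+0.0000, -0.2661, -0.1765, +0.4342]
|λ(T)| sorted: 0.6660, 0.3243, 0.3243, 0.0000.
spectral radius ρ = 0.6660; 0.6660 < 1 ⇒ converges.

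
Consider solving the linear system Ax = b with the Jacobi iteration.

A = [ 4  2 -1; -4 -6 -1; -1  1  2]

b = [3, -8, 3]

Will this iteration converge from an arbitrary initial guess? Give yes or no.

yes

A = D + L + U where D = diag(4, -6, 2).
T_J = -D⁻¹(L+U): T[2,0] = -(-1)/(2) = +0.5000; T[2,2] = 0.
  T[0,:] = [+0.0000  -0.5000  +0.2500]
  T[1,:] = [-0.6667  +0.0000  -0.1667]
  T[2,:] = [+0.5000  -0.5000  +0.0000]
moduli |λ_i(T)| = 0.8318, 0.5666, 0.2652.
ρ(T) = max|λ| = 0.8318; 0.8318 < 1: convergent.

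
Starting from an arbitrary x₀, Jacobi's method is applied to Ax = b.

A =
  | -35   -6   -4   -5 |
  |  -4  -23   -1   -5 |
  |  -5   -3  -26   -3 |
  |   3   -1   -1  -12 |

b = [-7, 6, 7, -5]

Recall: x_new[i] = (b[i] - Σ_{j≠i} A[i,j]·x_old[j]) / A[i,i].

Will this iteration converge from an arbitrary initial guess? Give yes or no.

yes

A = D + L + U where D = diag(-35, -23, -26, -12).
Jacobi: T = -D⁻¹(L+U), T[1,3] = -(-5)/(-23) = -0.2174; T[1,1] = 0.
  T[0,:] = [+0.0000  -0.1714  -0.1143  -0.1429]
  T[1,:] = [-0.1739  +0.0000  -0.0435  -0.2174]
  T[2,:] = [-0.1923  -0.1154  +0.0000  -0.1154]
  T[3,:] = [+0.2500  -0.0833  -0.0833  +0.0000]
eigenvalue magnitudes: 0.2274, 0.1464, 0.1464, 0.0637.
ρ(T) = max|λ| = 0.2274; 0.2274 < 1: convergent.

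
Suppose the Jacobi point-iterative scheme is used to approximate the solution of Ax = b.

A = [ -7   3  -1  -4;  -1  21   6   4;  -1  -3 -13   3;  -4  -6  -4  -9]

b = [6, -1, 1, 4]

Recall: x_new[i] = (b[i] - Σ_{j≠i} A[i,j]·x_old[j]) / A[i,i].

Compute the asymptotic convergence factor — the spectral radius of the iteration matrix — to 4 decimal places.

0.7084

Split A = D + L + U, D = diag(-7, 21, -13, -9).
Jacobi T = -D⁻¹(L+U): T[3,1] = -(-6)/(-9) = -0.6667; T[3,3] = 0.
  T[0,:] = [+0.0000  +0.4286  -0.1429  -0.5714]
  T[1,:] = [+0.0476  +0.0000  -0.2857  -0.1905]
  T[2,:] = [-0.0769  -0.2308  +0.0000  +0.2308]
  T[3,:] = [-0.4444  -0.6667  -0.4444  +0.0000]
eigenvalue magnitudes: 0.7084, 0.4499, 0.2121, 0.0464.
spectral radius ρ = 0.7084; 0.7084 < 1 ⇒ converges.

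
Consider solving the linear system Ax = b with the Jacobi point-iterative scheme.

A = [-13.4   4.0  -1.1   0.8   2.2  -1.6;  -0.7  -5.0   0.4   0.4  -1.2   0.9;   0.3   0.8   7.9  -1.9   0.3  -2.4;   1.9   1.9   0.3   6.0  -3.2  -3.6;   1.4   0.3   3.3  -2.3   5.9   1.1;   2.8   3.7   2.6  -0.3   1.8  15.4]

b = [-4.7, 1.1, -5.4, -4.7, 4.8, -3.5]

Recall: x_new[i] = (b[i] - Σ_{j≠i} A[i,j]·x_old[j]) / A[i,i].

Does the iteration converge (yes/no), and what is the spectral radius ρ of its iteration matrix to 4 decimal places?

yes, ρ = 0.6439

A = D + L + U where D = diag(-13.4, -5, 7.9, 6, 5.9, 15.4).
Jacobi: T = -D⁻¹(L+U), T[1,2] = -(0.4)/(-5) = +0.0800; T[1,1] = 0.
  T[0,:] = [+0.0000 +0.2985 -0.0821 +0.0597 +0.1642 -0.1194]
  T[1,:] = [-0.1400 +0.0000 +0.0800 +0.0800 -0.2400 +0.1800]
  T[2,:] = [-0.0380 -0.1013 +0.0000 +0.2405 -0.0380 +0.3038]
  T[3,:] = [-0.3167 -0.3167 -0.0500 +0.0000 +0.5333 +0.6000]
  T[4,:] = [-0.2373 -0.0508 -0.5593 +0.3898 +0.0000 -0.1864]
  T[5,:] = [-0.1818 -0.2403 -0.1688 +0.0195 -0.1169 +0.0000]
|eigenvalues of T|: 0.6439, 0.4389, 0.4389, 0.2275, 0.2275, 0.0218.
spectral radius ρ = 0.6439; 0.6439 < 1, so it converges for any x₀.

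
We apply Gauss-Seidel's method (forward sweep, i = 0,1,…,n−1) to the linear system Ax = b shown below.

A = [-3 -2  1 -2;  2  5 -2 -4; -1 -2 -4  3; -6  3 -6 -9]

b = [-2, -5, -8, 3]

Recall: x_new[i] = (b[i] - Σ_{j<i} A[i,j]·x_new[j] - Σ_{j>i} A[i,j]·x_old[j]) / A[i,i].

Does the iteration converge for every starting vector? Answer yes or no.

Split A = D + L + U, D = diag(-3, 5, -4, -9).
T_GS = -(D+L)⁻¹U: row 0 first, T[0,2] = -(1)/(-3) = +0.3333; later rows by forward substitution.
  T[0,:] = [+0.0000, -0.6667, +0.3333, -0.6667]
  T[1,:] = [+0.0000, +0.2667, +0.2667, +1.0667]
  T[2,:] = [+0.0000, +0.0333, -0.2167, +0.3833]
  T[3,:] = [+0.0000, +0.5111, +0.0111, +0.5444]
moduli |λ_i(T)| = 1.1859, 0.3353, 0.3353, 0.0000.
spectral radius ρ = 1.1859; 1.1859 > 1: divergent.

no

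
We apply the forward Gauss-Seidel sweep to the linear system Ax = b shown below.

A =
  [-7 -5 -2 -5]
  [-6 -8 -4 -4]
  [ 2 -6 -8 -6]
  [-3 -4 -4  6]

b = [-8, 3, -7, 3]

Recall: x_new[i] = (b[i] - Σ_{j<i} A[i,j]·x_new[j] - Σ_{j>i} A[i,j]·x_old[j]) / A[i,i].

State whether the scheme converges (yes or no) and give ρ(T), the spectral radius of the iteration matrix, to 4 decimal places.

no, ρ = 1.1922

Let D = diag(-7, -8, -8, 6); L, U the strict triangles.
T_GS = -(D+L)⁻¹U: row 0 first, T[0,2] = -(-2)/(-7) = -0.2857; later rows by forward substitution.
  T[0,:] = [+0.0000 -0.7143 -0.2857 -0.7143]
  T[1,:] = [+0.0000 +0.5357 -0.2857 +0.0357]
  T[2,:] = [+0.0000 -0.5804 +0.1429 -0.9554]
  T[3,:] = [+0.0000 -0.3869 -0.2381 -0.9702]
moduli |λ_i(T)| = 1.1922, 0.7510, 0.1496, 0.0000.
ρ = 1.1922; 1.1922 > 1 ⇒ diverges.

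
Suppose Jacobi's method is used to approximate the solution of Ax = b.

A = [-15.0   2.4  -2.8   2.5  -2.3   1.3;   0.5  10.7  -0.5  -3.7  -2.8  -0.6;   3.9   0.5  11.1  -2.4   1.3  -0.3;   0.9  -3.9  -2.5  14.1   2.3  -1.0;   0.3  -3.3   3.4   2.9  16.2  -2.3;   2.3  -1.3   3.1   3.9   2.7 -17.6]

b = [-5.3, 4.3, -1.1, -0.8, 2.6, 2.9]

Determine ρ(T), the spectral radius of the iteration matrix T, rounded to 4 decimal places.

Write A = D+L+U with D = diag(-15, 10.7, 11.1, 14.1, 16.2, -17.6).
Jacobi: T = -D⁻¹(L+U), T[1,2] = -(-0.5)/(10.7) = +0.0467; T[1,1] = 0.
  T[0,:] = [+0.0000, +0.1600, -0.1867, +0.1667, -0.1533, +0.0867]
  T[1,:] = [-0.0467, +0.0000, +0.0467, +0.3458, +0.2617, +0.0561]
  T[2,:] = [-0.3514, -0.0450, +0.0000, +0.2162, -0.1171, +0.0270]
  T[3,:] = [-0.0638, +0.2766, +0.1773, +0.0000, -0.1631, +0.0709]
  T[4,:] = [-0.0185, +0.2037, -0.2099, -0.1790, +0.0000, +0.1420]
  T[5,:] = [+0.1307, -0.0739, +0.1761, +0.2216, +0.1534, +0.0000]
moduli |λ_i(T)| = 0.5365, 0.3931, 0.3588, 0.3588, 0.2026, 0.0576.
spectral radius ρ = 0.5365; 0.5365 < 1, so it converges for any x₀.

0.5365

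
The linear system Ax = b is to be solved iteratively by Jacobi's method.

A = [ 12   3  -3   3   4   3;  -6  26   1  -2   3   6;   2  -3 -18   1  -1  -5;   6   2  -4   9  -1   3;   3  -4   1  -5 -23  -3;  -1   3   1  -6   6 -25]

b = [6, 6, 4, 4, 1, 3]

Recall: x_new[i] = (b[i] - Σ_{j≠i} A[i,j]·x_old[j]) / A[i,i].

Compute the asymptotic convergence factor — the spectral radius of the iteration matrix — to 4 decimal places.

0.5684

Diagonal D = diag(12, 26, -18, 9, -23, -25); L, U strict lower/upper.
Jacobi: T = -D⁻¹(L+U), T[4,0] = -(3)/(-23) = +0.1304; T[4,4] = 0.
  T[0,:] = [+0.0000, -0.2500, +0.2500, -0.2500, -0.3333, -0.2500]
  T[1,:] = [+0.2308, +0.0000, -0.0385, +0.0769, -0.1154, -0.2308]
  T[2,:] = [+0.1111, -0.1667, +0.0000, +0.0556, -0.0556, -0.2778]
  T[3,:] = [-0.6667, -0.2222, +0.4444, +0.0000, +0.1111, -0.3333]
  T[4,:] = [+0.1304, -0.1739, +0.0435, -0.2174, +0.0000, -0.1304]
  T[5,:] = [-0.0400, +0.1200, +0.0400, -0.2400, +0.2400, +0.0000]
moduli |λ_i(T)| = 0.5684, 0.3399, 0.3399, 0.3118, 0.3118, 0.0307.
ρ = 0.5684; 0.5684 < 1: convergent.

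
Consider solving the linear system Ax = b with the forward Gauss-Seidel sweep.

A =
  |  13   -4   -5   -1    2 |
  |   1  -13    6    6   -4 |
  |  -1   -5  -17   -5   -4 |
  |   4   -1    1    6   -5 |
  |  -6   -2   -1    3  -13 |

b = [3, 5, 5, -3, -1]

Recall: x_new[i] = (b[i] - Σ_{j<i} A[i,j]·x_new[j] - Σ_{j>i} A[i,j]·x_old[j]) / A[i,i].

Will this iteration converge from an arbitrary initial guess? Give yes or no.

Split A = D + L + U, D = diag(13, -13, -17, 6, -13).
GS T = -(D+L)⁻¹U: row 0 first, T[0,4] = -(2)/(13) = -0.1538; later rows by forward substitution.
  T[0,:] = [+0.0000  +0.3077  +0.3846  +0.0769  -0.1538]
  T[1,:] = [+0.0000  +0.0237  +0.4911  +0.4675  -0.3195]
  T[2,:] = [+0.0000  -0.0251  -0.1671  -0.4361  -0.1323]
  T[3,:] = [+0.0000  -0.1970  -0.1467  +0.0993  +0.9047]
  T[4,:] = [+0.0000  -0.1892  -0.2741  -0.0510  +0.3391]
|eigenvalues of T|: 0.6074, 0.3536, 0.3536, 0.2115, 0.0000.
ρ(T) = max|λ| = 0.6074; 0.6074 < 1: convergent.

yes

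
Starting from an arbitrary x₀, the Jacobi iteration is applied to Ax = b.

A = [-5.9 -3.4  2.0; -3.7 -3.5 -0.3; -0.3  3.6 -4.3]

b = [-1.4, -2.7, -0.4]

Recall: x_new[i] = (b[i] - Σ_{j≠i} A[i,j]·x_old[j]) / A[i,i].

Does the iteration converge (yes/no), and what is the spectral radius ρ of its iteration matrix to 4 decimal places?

A = D + L + U where D = diag(-5.9, -3.5, -4.3).
Jacobi: T = -D⁻¹(L+U), T[0,2] = -(2)/(-5.9) = +0.3390; T[0,0] = 0.
  T[0,:] = [+0.0000  -0.5763  +0.3390]
  T[1,:] = [-1.0571  +0.0000  -0.0857]
  T[2,:] = [-0.0698  +0.8372  +0.0000]
moduli |λ_i(T)| = 0.9187, 0.5747, 0.5747.
ρ(T) = max|λ| = 0.9187; 0.9187 < 1: convergent.

yes, ρ = 0.9187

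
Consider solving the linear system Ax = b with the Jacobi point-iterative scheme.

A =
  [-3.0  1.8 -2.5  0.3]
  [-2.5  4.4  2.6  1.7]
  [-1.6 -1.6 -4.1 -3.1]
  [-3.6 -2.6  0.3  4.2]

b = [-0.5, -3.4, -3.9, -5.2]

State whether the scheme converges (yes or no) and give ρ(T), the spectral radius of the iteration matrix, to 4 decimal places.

no, ρ = 1.3239

Split A = D + L + U, D = diag(-3, 4.4, -4.1, 4.2).
Jacobi T = -D⁻¹(L+U): T[0,3] = -(0.3)/(-3) = +0.1000; T[0,0] = 0.
  T[0,:] = [+0.0000 +0.6000 -0.8333 +0.1000]
  T[1,:] = [+0.5682 +0.0000 -0.5909 -0.3864]
  T[2,:] = [-0.3902 -0.3902 +0.0000 -0.7561]
  T[3,:] = [+0.8571 +0.6190 -0.0714 +0.0000]
|λ(T)| sorted: 1.3239, 0.7260, 0.7260, 0.5627.
ρ = 1.3239; 1.3239 > 1 ⇒ diverges.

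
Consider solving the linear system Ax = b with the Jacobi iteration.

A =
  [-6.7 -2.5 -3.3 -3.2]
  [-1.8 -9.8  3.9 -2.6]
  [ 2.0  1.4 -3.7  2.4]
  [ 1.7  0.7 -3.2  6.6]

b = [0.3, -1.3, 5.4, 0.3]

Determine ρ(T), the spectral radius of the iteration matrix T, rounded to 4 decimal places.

Write A = D+L+U with D = diag(-6.7, -9.8, -3.7, 6.6).
Jacobi: T = -D⁻¹(L+U), T[1,3] = -(-2.6)/(-9.8) = -0.2653; T[1,1] = 0.
  T[0,:] = [+0.0000, -0.3731, -0.4925, -0.4776]
  T[1,:] = [-0.1837, +0.0000, +0.3980, -0.2653]
  T[2,:] = [+0.5405, +0.3784, +0.0000, +0.6486]
  T[3,:] = [-0.2576, -0.1061, +0.4848, +0.0000]
|roots of det(T-λI)|: 0.8341, 0.3754, 0.3754, 0.2228.
ρ(T) = max|λ| = 0.8341; 0.8341 < 1, so it converges for any x₀.

0.8341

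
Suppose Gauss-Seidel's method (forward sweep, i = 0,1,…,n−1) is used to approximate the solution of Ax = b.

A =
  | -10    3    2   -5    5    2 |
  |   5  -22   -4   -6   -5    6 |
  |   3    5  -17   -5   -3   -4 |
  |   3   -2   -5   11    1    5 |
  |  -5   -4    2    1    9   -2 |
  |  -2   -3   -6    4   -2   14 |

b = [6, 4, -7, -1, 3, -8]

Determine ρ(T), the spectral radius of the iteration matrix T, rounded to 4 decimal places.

Write A = D+L+U with D = diag(-10, -22, -17, 11, 9, 14).
GS T = -(D+L)⁻¹U: row 0 first, T[0,3] = -(-5)/(-10) = -0.5000; later rows by forward substitution.
  T[0,:] = [+0.0000 +0.3000 +0.2000 -0.5000 +0.5000 +0.2000]
  T[1,:] = [+0.0000 +0.0682 -0.1364 -0.3864 -0.1136 +0.3182]
  T[2,:] = [+0.0000 +0.0730 -0.0048 -0.4960 -0.1217 -0.1064]
  T[3,:] = [+0.0000 -0.0362 -0.0815 -0.1593 -0.3032 -0.4996]
  T[4,:] = [+0.0000 +0.1848 +0.0606 -0.3216 +0.2880 +0.5539]
  T[5,:] = [+0.0000 +0.1255 +0.0292 -0.3672 +0.1227 +0.2730]
eigenvalue magnitudes: 0.9028, 0.4161, 0.0512, 0.0491, 0.0491, 0.0000.
ρ(T) = max|λ| = 0.9028; 0.9028 < 1 ⇒ converges.

0.9028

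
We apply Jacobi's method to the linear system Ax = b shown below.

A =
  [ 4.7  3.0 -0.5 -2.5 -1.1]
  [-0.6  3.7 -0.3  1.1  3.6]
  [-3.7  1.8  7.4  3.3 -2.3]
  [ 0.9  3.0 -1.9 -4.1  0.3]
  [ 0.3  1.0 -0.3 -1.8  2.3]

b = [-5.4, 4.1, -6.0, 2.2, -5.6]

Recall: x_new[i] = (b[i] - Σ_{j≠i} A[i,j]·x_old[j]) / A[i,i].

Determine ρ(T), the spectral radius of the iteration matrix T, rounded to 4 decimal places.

Diagonal D = diag(4.7, 3.7, 7.4, -4.1, 2.3); L, U strict lower/upper.
T_J = -D⁻¹(L+U): T[4,3] = -(-1.8)/(2.3) = +0.7826; T[4,4] = 0.
  T[0,:] = [+0.0000  -0.6383  +0.1064  +0.5319  +0.2340]
  T[1,:] = [+0.1622  +0.0000  +0.0811  -0.2973  -0.9730]
  T[2,:] = [+0.5000  -0.2432  +0.0000  -0.4459  +0.3108]
  T[3,:] = [+0.2195  +0.7317  -0.4634  +0.0000  +0.0732]
  T[4,:] = [-0.1304  -0.4348  +0.1304  +0.7826  +0.0000]
|eigenvalues of T|: 1.1309, 0.8558, 0.8558, 0.2121, 0.2121.
spectral radius ρ = 1.1309; 1.1309 > 1: divergent.

1.1309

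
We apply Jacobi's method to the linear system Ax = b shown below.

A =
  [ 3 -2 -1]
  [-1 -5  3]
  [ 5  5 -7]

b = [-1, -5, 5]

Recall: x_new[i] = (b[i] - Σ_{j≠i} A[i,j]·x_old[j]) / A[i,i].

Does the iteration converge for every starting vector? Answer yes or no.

Diagonal D = diag(3, -5, -7); L, U strict lower/upper.
Jacobi: T = -D⁻¹(L+U), T[0,1] = -(-2)/(3) = +0.6667; T[0,0] = 0.
  T[0,:] = [+0.0000  +0.6667  +0.3333]
  T[1,:] = [-0.2000  +0.0000  +0.6000]
  T[2,:] = [+0.7143  +0.7143  +0.0000]
|eigenvalues of T|: 0.8942, 0.5160, 0.5160.
spectral radius ρ = 0.8942; 0.8942 < 1, so it converges for any x₀.

yes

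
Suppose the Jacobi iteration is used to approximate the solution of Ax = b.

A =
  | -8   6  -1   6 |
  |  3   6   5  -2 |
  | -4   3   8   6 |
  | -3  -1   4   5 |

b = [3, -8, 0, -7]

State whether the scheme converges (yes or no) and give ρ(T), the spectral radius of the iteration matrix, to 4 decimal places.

Diagonal D = diag(-8, 6, 8, 5); L, U strict lower/upper.
Jacobi: T = -D⁻¹(L+U), T[0,3] = -(6)/(-8) = +0.7500; T[0,0] = 0.
  T[0,:] = [+0.0000 +0.7500 -0.1250 +0.7500]
  T[1,:] = [-0.5000 +0.0000 -0.8333 +0.3333]
  T[2,:] = [+0.5000 -0.3750 +0.0000 -0.7500]
  T[3,:] = [+0.6000 +0.2000 -0.8000 +0.0000]
|roots of det(T-λI)|: 1.1439, 0.8929, 0.3046, 0.3046.
spectral radius ρ = 1.1439; 1.1439 > 1: divergent.

no, ρ = 1.1439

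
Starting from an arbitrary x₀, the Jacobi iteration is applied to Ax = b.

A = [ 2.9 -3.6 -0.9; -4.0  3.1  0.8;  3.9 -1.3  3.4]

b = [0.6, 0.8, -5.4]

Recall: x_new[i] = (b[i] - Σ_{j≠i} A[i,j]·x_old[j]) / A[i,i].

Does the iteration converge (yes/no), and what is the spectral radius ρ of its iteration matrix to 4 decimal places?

no, ρ = 1.2504

Let D = diag(2.9, 3.1, 3.4); L, U the strict triangles.
Jacobi T = -D⁻¹(L+U): T[2,1] = -(-1.3)/(3.4) = +0.3824; T[2,2] = 0.
  T[0,:] = [+0.0000  +1.2414  +0.3103]
  T[1,:] = [+1.2903  +0.0000  -0.2581]
  T[2,:] = [-1.1471  +0.3824  +0.0000]
|roots of det(T-λI)|: 1.2504, 0.6452, 0.6452.
ρ(T) = max|λ| = 1.2504; 1.2504 > 1 ⇒ diverges.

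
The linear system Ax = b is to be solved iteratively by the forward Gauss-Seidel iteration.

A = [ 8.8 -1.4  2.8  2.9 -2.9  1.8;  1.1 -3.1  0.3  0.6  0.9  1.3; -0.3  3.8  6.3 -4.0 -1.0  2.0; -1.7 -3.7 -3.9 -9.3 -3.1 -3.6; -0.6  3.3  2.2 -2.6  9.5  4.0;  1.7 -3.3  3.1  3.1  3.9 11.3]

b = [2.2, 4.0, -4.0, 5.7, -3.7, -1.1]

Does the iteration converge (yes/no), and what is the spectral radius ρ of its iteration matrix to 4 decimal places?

Let D = diag(8.8, -3.1, 6.3, -9.3, 9.5, 11.3); L, U the strict triangles.
GS T = -(D+L)⁻¹U: row 0 first, T[0,4] = -(-2.9)/(8.8) = +0.3295; later rows by forward substitution.
  T[0,:] = [+0.0000 +0.1591 -0.3182 -0.3295 +0.3295 -0.2045]
  T[1,:] = [+0.0000 +0.0565 -0.0161 +0.0766 +0.4073 +0.3468]
  T[2,:] = [+0.0000 -0.0265 -0.0054 +0.5730 -0.0712 -0.5364]
  T[3,:] = [+0.0000 -0.0404 +0.0669 -0.2105 -0.5257 -0.2627]
  T[4,:] = [+0.0000 -0.0145 +0.0051 -0.2377 -0.2480 -0.5021]
  T[5,:] = [+0.0000 +0.0159 +0.0246 +0.0546 +0.3187 +0.5246]
|λ(T)| sorted: 0.5155, 0.2642, 0.2642, 0.2038, 0.0281, 0.0000.
spectral radius ρ = 0.5155; 0.5155 < 1, so it converges for any x₀.

yes, ρ = 0.5155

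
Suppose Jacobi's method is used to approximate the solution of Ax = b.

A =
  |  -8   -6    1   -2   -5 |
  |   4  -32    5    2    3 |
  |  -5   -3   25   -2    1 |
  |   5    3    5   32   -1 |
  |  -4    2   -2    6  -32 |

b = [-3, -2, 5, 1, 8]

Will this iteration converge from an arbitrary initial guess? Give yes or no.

yes

Split A = D + L + U, D = diag(-8, -32, 25, 32, -32).
Jacobi: T = -D⁻¹(L+U), T[0,4] = -(-5)/(-8) = -0.6250; T[0,0] = 0.
  T[0,:] = [+0.0000, -0.7500, +0.1250, -0.2500, -0.6250]
  T[1,:] = [+0.1250, +0.0000, +0.1562, +0.0625, +0.0938]
  T[2,:] = [+0.2000, +0.1200, +0.0000, +0.0800, -0.0400]
  T[3,:] = [-0.1562, -0.0938, -0.1562, +0.0000, +0.0312]
  T[4,:] = [-0.1250, +0.0625, -0.0625, +0.1875, +0.0000]
moduli |λ_i(T)| = 0.4239, 0.2558, 0.2558, 0.1953, 0.1953.
ρ = 0.4239; 0.4239 < 1 ⇒ converges.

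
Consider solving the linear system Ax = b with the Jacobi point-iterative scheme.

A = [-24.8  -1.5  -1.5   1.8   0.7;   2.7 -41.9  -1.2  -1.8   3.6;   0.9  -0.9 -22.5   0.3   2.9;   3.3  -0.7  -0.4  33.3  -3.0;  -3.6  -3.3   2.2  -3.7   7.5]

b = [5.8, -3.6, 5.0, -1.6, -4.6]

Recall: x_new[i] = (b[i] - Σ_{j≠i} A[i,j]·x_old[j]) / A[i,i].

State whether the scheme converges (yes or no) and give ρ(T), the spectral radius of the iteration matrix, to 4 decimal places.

yes, ρ = 0.2814

Write A = D+L+U with D = diag(-24.8, -41.9, -22.5, 33.3, 7.5).
T_J = -D⁻¹(L+U): T[3,2] = -(-0.4)/(33.3) = +0.0120; T[3,3] = 0.
  T[0,:] = [+0.0000 -0.0605 -0.0605 +0.0726 +0.0282]
  T[1,:] = [+0.0644 +0.0000 -0.0286 -0.0430 +0.0859]
  T[2,:] = [+0.0400 -0.0400 +0.0000 +0.0133 +0.1289]
  T[3,:] = [-0.0991 +0.0210 +0.0120 +0.0000 +0.0901]
  T[4,:] = [+0.4800 +0.4400 -0.2933 +0.4933 +0.0000]
|eigenvalues of T|: 0.2814, 0.1924, 0.1309, 0.1309, 0.0885.
ρ = 0.2814; 0.2814 < 1: convergent.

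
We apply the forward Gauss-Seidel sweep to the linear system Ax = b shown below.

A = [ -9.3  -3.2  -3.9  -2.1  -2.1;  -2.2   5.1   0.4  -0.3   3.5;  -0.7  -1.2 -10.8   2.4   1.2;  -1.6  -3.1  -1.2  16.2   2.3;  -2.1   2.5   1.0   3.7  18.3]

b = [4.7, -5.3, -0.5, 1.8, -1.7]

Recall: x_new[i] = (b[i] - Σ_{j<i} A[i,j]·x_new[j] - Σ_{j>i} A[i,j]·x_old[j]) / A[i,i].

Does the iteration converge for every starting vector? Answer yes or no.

yes

Split A = D + L + U, D = diag(-9.3, 5.1, -10.8, 16.2, 18.3).
Gauss-Seidel: T = -(D+L)⁻¹U, row 0 first, T[0,2] = -(-3.9)/(-9.3) = -0.4194; later rows by forward substitution.
  T[0,:] = [+0.0000, -0.3441, -0.4194, -0.2258, -0.2258]
  T[1,:] = [+0.0000, -0.1484, -0.2593, -0.0386, -0.7837]
  T[2,:] = [+0.0000, +0.0388, +0.0560, +0.2411, +0.2128]
  T[3,:] = [+0.0000, -0.0595, -0.0869, -0.0118, -0.2985]
  T[4,:] = [+0.0000, -0.0093, +0.0018, -0.0314, +0.1299]
|eigenvalues of T|: 0.1719, 0.1442, 0.1442, 0.0273, 0.0000.
ρ = 0.1719; 0.1719 < 1: convergent.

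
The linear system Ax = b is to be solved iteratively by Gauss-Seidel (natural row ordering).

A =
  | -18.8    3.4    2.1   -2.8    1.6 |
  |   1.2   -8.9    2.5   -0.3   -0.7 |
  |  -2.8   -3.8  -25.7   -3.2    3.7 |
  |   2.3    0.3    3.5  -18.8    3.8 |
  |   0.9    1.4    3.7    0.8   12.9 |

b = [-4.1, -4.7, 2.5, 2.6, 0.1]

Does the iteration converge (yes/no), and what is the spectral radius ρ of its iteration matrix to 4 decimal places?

A = D + L + U where D = diag(-18.8, -8.9, -25.7, -18.8, 12.9).
GS T = -(D+L)⁻¹U: row 0 first, T[0,1] = -(3.4)/(-18.8) = +0.1809; later rows by forward substitution.
  T[0,:] = [+0.0000 +0.1809 +0.1117 -0.1489 +0.0851]
  T[1,:] = [+0.0000 +0.0244 +0.2960 -0.0538 -0.0672]
  T[2,:] = [+0.0000 -0.0233 -0.0559 -0.1003 +0.1446]
  T[3,:] = [+0.0000 +0.0182 +0.0080 -0.0378 +0.2384]
  T[4,:] = [+0.0000 -0.0097 -0.0244 +0.0473 -0.0549]
|roots of det(T-λI)|: 0.1513, 0.0996, 0.0996, 0.0594, 0.0000.
ρ = 0.1513; 0.1513 < 1: convergent.

yes, ρ = 0.1513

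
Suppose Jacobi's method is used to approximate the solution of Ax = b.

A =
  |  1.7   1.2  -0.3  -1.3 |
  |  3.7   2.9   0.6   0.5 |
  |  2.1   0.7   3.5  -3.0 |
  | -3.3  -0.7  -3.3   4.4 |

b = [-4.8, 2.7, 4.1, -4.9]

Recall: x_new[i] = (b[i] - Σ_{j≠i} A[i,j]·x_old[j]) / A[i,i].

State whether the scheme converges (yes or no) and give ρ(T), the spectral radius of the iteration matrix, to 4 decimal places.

no, ρ = 1.4325

Let D = diag(1.7, 2.9, 3.5, 4.4); L, U the strict triangles.
Jacobi: T = -D⁻¹(L+U), T[1,0] = -(3.7)/(2.9) = -1.2759; T[1,1] = 0.
  T[0,:] = [+0.0000 -0.7059 +0.1765 +0.7647]
  T[1,:] = [-1.2759 +0.0000 -0.2069 -0.1724]
  T[2,:] = [-0.6000 -0.2000 +0.0000 +0.8571]
  T[3,:] = [+0.7500 +0.1591 +0.7500 +0.0000]
|eigenvalues of T|: 1.4325, 1.2016, 0.6291, 0.3982.
spectral radius ρ = 1.4325; 1.4325 > 1: divergent.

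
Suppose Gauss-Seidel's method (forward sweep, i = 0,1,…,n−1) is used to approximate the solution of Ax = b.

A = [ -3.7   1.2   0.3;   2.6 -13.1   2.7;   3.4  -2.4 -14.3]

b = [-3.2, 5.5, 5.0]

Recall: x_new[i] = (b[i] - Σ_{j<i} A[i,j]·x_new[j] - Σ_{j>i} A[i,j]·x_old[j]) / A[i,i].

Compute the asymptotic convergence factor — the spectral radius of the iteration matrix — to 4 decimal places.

0.1514

Diagonal D = diag(-3.7, -13.1, -14.3); L, U strict lower/upper.
T_GS = -(D+L)⁻¹U: row 0 first, T[0,1] = -(1.2)/(-3.7) = +0.3243; later rows by forward substitution.
  T[0,:] = [+0.0000  +0.3243  +0.0811]
  T[1,:] = [+0.0000  +0.0644  +0.2222]
  T[2,:] = [+0.0000  +0.0663  -0.0180]
|eigenvalues of T|: 0.1514, 0.1050, 0.0000.
ρ(T) = max|λ| = 0.1514; 0.1514 < 1 ⇒ converges.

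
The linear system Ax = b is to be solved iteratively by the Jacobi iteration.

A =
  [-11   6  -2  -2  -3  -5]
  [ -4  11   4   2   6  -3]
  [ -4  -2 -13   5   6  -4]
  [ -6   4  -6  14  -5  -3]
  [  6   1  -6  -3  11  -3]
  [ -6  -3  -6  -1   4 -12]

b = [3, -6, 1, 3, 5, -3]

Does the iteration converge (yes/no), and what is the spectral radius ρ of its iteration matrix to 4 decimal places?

no, ρ = 1.2643

Diagonal D = diag(-11, 11, -13, 14, 11, -12); L, U strict lower/upper.
Jacobi T = -D⁻¹(L+U): T[0,5] = -(-5)/(-11) = -0.4545; T[0,0] = 0.
  T[0,:] = [+0.0000 +0.5455 -0.1818 -0.1818 -0.2727 -0.4545]
  T[1,:] = [+0.3636 +0.0000 -0.3636 -0.1818 -0.5455 +0.2727]
  T[2,:] = [-0.3077 -0.1538 +0.0000 +0.3846 +0.4615 -0.3077]
  T[3,:] = [+0.4286 -0.2857 +0.4286 +0.0000 +0.3571 +0.2143]
  T[4,:] = [-0.5455 -0.0909 +0.5455 +0.2727 +0.0000 +0.2727]
  T[5,:] = [-0.5000 -0.2500 -0.5000 -0.0833 +0.3333 +0.0000]
moduli |λ_i(T)| = 1.2643, 0.8634, 0.5373, 0.5373, 0.4772, 0.0001.
spectral radius ρ = 1.2643; 1.2643 > 1: divergent.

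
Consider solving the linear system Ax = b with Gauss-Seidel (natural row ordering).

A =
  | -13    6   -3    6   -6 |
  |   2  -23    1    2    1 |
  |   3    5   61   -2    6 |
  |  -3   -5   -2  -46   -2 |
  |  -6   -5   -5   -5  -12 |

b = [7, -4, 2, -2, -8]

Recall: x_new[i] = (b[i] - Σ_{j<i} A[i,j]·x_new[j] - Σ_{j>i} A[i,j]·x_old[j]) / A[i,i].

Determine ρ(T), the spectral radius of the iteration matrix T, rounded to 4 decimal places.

0.2567

Diagonal D = diag(-13, -23, 61, -46, -12); L, U strict lower/upper.
T_GS = -(D+L)⁻¹U: row 0 first, T[0,4] = -(-6)/(-13) = -0.4615; later rows by forward substitution.
  T[0,:] = [+0.0000, +0.4615, -0.2308, +0.4615, -0.4615]
  T[1,:] = [+0.0000, +0.0401, +0.0234, +0.1271, +0.0033]
  T[2,:] = [+0.0000, -0.0260, +0.0094, -0.0003, -0.0759]
  T[3,:] = [+0.0000, -0.0333, +0.0121, -0.0439, -0.0104]
  T[4,:] = [+0.0000, -0.2228, +0.0967, -0.2653, +0.2654]
|λ(T)| sorted: 0.2567, 0.0799, 0.0799, 0.0087, 0.0000.
ρ(T) = max|λ| = 0.2567; 0.2567 < 1, so it converges for any x₀.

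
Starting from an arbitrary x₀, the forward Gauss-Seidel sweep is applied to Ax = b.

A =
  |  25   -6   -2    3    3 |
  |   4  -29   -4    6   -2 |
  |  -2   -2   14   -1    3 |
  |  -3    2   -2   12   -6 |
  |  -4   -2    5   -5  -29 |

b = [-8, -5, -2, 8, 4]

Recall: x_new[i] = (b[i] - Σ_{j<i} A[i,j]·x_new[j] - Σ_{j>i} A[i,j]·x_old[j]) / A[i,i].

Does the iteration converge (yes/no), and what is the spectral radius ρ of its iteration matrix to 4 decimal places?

A = D + L + U where D = diag(25, -29, 14, 12, -29).
GS T = -(D+L)⁻¹U: row 0 first, T[0,2] = -(-2)/(25) = +0.0800; later rows by forward substitution.
  T[0,:] = [+0.0000 +0.2400 +0.0800 -0.1200 -0.1200]
  T[1,:] = [+0.0000 +0.0331 -0.1269 +0.1903 -0.0855]
  T[2,:] = [+0.0000 +0.0390 -0.0067 +0.0815 -0.2436]
  T[3,:] = [+0.0000 +0.0610 +0.0400 -0.0481 +0.4436]
  T[4,:] = [+0.0000 -0.0392 -0.0103 +0.0258 -0.0960]
eigenvalue magnitudes: 0.2810, 0.1193, 0.1193, 0.0408, 0.0000.
ρ = 0.2810; 0.2810 < 1: convergent.

yes, ρ = 0.2810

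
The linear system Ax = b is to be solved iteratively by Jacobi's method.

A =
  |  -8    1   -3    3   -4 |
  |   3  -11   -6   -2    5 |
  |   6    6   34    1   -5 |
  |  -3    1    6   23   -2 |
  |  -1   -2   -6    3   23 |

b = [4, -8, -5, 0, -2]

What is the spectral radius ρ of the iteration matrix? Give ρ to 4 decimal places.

0.5751

Diagonal D = diag(-8, -11, 34, 23, 23); L, U strict lower/upper.
Jacobi: T = -D⁻¹(L+U), T[0,4] = -(-4)/(-8) = -0.5000; T[0,0] = 0.
  T[0,:] = [+0.0000  +0.1250  -0.3750  +0.3750  -0.5000]
  T[1,:] = [+0.2727  +0.0000  -0.5455  -0.1818  +0.4545]
  T[2,:] = [-0.1765  -0.1765  +0.0000  -0.0294  +0.1471]
  T[3,:] = [+0.1304  -0.0435  -0.2609  +0.0000  +0.0870]
  T[4,:] = [+0.0435  +0.0870  +0.2609  -0.1304  +0.0000]
|roots of det(T-λI)|: 0.5751, 0.4377, 0.2548, 0.1520, 0.0346.
spectral radius ρ = 0.5751; 0.5751 < 1 ⇒ converges.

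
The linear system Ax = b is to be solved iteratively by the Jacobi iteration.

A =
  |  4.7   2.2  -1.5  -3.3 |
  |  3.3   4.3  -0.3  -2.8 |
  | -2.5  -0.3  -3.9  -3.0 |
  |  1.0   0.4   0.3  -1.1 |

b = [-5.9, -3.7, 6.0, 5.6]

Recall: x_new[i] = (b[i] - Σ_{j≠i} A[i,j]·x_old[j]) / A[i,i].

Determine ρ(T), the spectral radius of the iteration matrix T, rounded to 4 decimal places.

A = D + L + U where D = diag(4.7, 4.3, -3.9, -1.1).
Jacobi: T = -D⁻¹(L+U), T[0,3] = -(-3.3)/(4.7) = +0.7021; T[0,0] = 0.
  T[0,:] = [+0.0000  -0.4681  +0.3191  +0.7021]
  T[1,:] = [-0.7674  +0.0000  +0.0698  +0.6512]
  T[2,:] = [-0.6410  -0.0769  +0.0000  -0.7692]
  T[3,:] = [+0.9091  +0.3636  +0.2727  +0.0000]
|eigenvalues of T|: 1.2702, 0.6469, 0.6469, 0.4840.
ρ = 1.2702; 1.2702 > 1 ⇒ diverges.

1.2702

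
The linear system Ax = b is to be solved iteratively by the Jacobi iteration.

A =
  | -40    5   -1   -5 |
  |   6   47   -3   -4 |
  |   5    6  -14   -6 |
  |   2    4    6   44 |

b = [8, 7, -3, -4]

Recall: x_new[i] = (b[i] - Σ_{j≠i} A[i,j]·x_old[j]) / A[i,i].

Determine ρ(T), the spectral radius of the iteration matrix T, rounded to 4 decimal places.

Split A = D + L + U, D = diag(-40, 47, -14, 44).
Jacobi T = -D⁻¹(L+U): T[3,2] = -(6)/(44) = -0.1364; T[3,3] = 0.
  T[0,:] = [+0.0000  +0.1250  -0.0250  -0.1250]
  T[1,:] = [-0.1277  +0.0000  +0.0638  +0.0851]
  T[2,:] = [+0.3571  +0.4286  +0.0000  -0.4286]
  T[3,:] = [-0.0455  -0.0909  -0.1364  +0.0000]
|λ(T)| sorted: 0.2762, 0.1568, 0.1568, 0.0239.
ρ = 0.2762; 0.2762 < 1, so it converges for any x₀.

0.2762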